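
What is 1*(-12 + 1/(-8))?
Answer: -97/8 ≈ -12.125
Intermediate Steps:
1*(-12 + 1/(-8)) = 1*(-12 - ⅛) = 1*(-97/8) = -97/8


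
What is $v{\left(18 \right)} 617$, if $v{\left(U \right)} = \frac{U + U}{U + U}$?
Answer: $617$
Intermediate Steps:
$v{\left(U \right)} = 1$ ($v{\left(U \right)} = \frac{2 U}{2 U} = 2 U \frac{1}{2 U} = 1$)
$v{\left(18 \right)} 617 = 1 \cdot 617 = 617$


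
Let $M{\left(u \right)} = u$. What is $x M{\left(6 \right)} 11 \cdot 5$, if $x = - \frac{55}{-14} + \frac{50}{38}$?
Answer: $\frac{230175}{133} \approx 1730.6$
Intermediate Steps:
$x = \frac{1395}{266}$ ($x = \left(-55\right) \left(- \frac{1}{14}\right) + 50 \cdot \frac{1}{38} = \frac{55}{14} + \frac{25}{19} = \frac{1395}{266} \approx 5.2444$)
$x M{\left(6 \right)} 11 \cdot 5 = \frac{1395 \cdot 6 \cdot 11 \cdot 5}{266} = \frac{1395 \cdot 66 \cdot 5}{266} = \frac{1395}{266} \cdot 330 = \frac{230175}{133}$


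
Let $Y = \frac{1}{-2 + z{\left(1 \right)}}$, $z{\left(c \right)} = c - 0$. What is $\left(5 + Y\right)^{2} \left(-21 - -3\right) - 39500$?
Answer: $-39788$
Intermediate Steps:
$z{\left(c \right)} = c$ ($z{\left(c \right)} = c + 0 = c$)
$Y = -1$ ($Y = \frac{1}{-2 + 1} = \frac{1}{-1} = -1$)
$\left(5 + Y\right)^{2} \left(-21 - -3\right) - 39500 = \left(5 - 1\right)^{2} \left(-21 - -3\right) - 39500 = 4^{2} \left(-21 + 3\right) - 39500 = 16 \left(-18\right) - 39500 = -288 - 39500 = -39788$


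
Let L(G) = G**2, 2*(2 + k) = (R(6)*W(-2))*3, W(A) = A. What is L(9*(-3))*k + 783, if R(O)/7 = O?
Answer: -92529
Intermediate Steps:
R(O) = 7*O
k = -128 (k = -2 + (((7*6)*(-2))*3)/2 = -2 + ((42*(-2))*3)/2 = -2 + (-84*3)/2 = -2 + (1/2)*(-252) = -2 - 126 = -128)
L(9*(-3))*k + 783 = (9*(-3))**2*(-128) + 783 = (-27)**2*(-128) + 783 = 729*(-128) + 783 = -93312 + 783 = -92529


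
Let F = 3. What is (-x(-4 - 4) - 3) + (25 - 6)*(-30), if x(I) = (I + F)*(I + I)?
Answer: -653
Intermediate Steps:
x(I) = 2*I*(3 + I) (x(I) = (I + 3)*(I + I) = (3 + I)*(2*I) = 2*I*(3 + I))
(-x(-4 - 4) - 3) + (25 - 6)*(-30) = (-2*(-4 - 4)*(3 + (-4 - 4)) - 3) + (25 - 6)*(-30) = (-2*(-8)*(3 - 8) - 3) + 19*(-30) = (-2*(-8)*(-5) - 3) - 570 = (-1*80 - 3) - 570 = (-80 - 3) - 570 = -83 - 570 = -653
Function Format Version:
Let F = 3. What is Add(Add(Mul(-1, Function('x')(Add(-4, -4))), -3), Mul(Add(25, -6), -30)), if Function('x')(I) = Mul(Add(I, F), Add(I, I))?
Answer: -653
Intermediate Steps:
Function('x')(I) = Mul(2, I, Add(3, I)) (Function('x')(I) = Mul(Add(I, 3), Add(I, I)) = Mul(Add(3, I), Mul(2, I)) = Mul(2, I, Add(3, I)))
Add(Add(Mul(-1, Function('x')(Add(-4, -4))), -3), Mul(Add(25, -6), -30)) = Add(Add(Mul(-1, Mul(2, Add(-4, -4), Add(3, Add(-4, -4)))), -3), Mul(Add(25, -6), -30)) = Add(Add(Mul(-1, Mul(2, -8, Add(3, -8))), -3), Mul(19, -30)) = Add(Add(Mul(-1, Mul(2, -8, -5)), -3), -570) = Add(Add(Mul(-1, 80), -3), -570) = Add(Add(-80, -3), -570) = Add(-83, -570) = -653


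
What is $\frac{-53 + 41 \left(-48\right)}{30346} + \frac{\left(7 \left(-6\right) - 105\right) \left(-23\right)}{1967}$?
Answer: $\frac{14089217}{8527226} \approx 1.6523$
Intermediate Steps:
$\frac{-53 + 41 \left(-48\right)}{30346} + \frac{\left(7 \left(-6\right) - 105\right) \left(-23\right)}{1967} = \left(-53 - 1968\right) \frac{1}{30346} + \left(-42 - 105\right) \left(-23\right) \frac{1}{1967} = \left(-2021\right) \frac{1}{30346} + \left(-147\right) \left(-23\right) \frac{1}{1967} = - \frac{2021}{30346} + 3381 \cdot \frac{1}{1967} = - \frac{2021}{30346} + \frac{483}{281} = \frac{14089217}{8527226}$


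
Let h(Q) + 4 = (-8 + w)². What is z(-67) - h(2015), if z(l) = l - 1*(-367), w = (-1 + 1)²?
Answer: 240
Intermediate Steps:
w = 0 (w = 0² = 0)
z(l) = 367 + l (z(l) = l + 367 = 367 + l)
h(Q) = 60 (h(Q) = -4 + (-8 + 0)² = -4 + (-8)² = -4 + 64 = 60)
z(-67) - h(2015) = (367 - 67) - 1*60 = 300 - 60 = 240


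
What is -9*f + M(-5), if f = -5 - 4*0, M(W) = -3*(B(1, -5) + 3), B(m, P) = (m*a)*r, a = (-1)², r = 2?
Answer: 30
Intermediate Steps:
a = 1
B(m, P) = 2*m (B(m, P) = (m*1)*2 = m*2 = 2*m)
M(W) = -15 (M(W) = -3*(2*1 + 3) = -3*(2 + 3) = -3*5 = -15)
f = -5 (f = -5 + 0 = -5)
-9*f + M(-5) = -9*(-5) - 15 = 45 - 15 = 30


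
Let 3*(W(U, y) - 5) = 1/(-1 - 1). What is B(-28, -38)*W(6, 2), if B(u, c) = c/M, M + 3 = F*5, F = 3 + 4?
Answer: -551/96 ≈ -5.7396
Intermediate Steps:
F = 7
M = 32 (M = -3 + 7*5 = -3 + 35 = 32)
W(U, y) = 29/6 (W(U, y) = 5 + 1/(3*(-1 - 1)) = 5 + (⅓)/(-2) = 5 + (⅓)*(-½) = 5 - ⅙ = 29/6)
B(u, c) = c/32
B(-28, -38)*W(6, 2) = ((1/32)*(-38))*(29/6) = -19/16*29/6 = -551/96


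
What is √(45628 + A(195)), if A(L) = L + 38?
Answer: √45861 ≈ 214.15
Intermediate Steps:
A(L) = 38 + L
√(45628 + A(195)) = √(45628 + (38 + 195)) = √(45628 + 233) = √45861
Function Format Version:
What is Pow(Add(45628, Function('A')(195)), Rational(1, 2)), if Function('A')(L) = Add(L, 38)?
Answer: Pow(45861, Rational(1, 2)) ≈ 214.15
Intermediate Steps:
Function('A')(L) = Add(38, L)
Pow(Add(45628, Function('A')(195)), Rational(1, 2)) = Pow(Add(45628, Add(38, 195)), Rational(1, 2)) = Pow(Add(45628, 233), Rational(1, 2)) = Pow(45861, Rational(1, 2))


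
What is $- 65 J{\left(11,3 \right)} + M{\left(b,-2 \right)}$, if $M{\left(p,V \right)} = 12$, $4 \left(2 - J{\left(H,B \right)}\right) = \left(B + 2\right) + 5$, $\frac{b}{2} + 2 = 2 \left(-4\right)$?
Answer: $\frac{89}{2} \approx 44.5$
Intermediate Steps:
$b = -20$ ($b = -4 + 2 \cdot 2 \left(-4\right) = -4 + 2 \left(-8\right) = -4 - 16 = -20$)
$J{\left(H,B \right)} = \frac{1}{4} - \frac{B}{4}$ ($J{\left(H,B \right)} = 2 - \frac{\left(B + 2\right) + 5}{4} = 2 - \frac{\left(2 + B\right) + 5}{4} = 2 - \frac{7 + B}{4} = 2 - \left(\frac{7}{4} + \frac{B}{4}\right) = \frac{1}{4} - \frac{B}{4}$)
$- 65 J{\left(11,3 \right)} + M{\left(b,-2 \right)} = - 65 \left(\frac{1}{4} - \frac{3}{4}\right) + 12 = \left(-65\right) \left(- \frac{1}{2}\right) + 12 = \frac{65}{2} + 12 = \frac{89}{2}$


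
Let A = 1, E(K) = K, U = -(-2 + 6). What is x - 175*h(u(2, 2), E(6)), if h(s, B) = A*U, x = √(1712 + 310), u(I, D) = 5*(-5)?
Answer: 700 + √2022 ≈ 744.97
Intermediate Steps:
u(I, D) = -25
U = -4 (U = -1*4 = -4)
x = √2022 ≈ 44.967
h(s, B) = -4 (h(s, B) = 1*(-4) = -4)
x - 175*h(u(2, 2), E(6)) = √2022 - 175*(-4) = √2022 + 700 = 700 + √2022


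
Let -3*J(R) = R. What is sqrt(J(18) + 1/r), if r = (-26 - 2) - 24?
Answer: I*sqrt(4069)/26 ≈ 2.4534*I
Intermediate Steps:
J(R) = -R/3
r = -52 (r = -28 - 24 = -52)
sqrt(J(18) + 1/r) = sqrt(-1/3*18 + 1/(-52)) = sqrt(-6 - 1/52) = sqrt(-313/52) = I*sqrt(4069)/26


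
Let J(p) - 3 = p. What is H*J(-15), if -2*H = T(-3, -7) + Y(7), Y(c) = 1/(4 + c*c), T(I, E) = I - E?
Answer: 1278/53 ≈ 24.113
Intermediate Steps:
J(p) = 3 + p
Y(c) = 1/(4 + c²)
H = -213/106 (H = -((-3 - 1*(-7)) + 1/(4 + 7²))/2 = -((-3 + 7) + 1/(4 + 49))/2 = -(4 + 1/53)/2 = -½*213/53 = -213/106 ≈ -2.0094)
H*J(-15) = -213*(3 - 15)/106 = -213/106*(-12) = 1278/53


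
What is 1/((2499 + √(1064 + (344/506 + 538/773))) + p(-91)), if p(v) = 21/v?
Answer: 41293612074/103165601323765 - 169*√40747678472534/206331202647530 ≈ 0.00039504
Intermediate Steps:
p(v) = 21/v
1/((2499 + √(1064 + (344/506 + 538/773))) + p(-91)) = 1/((2499 + √(1064 + (344/506 + 538/773))) + 21/(-91)) = 1/((2499 + √(1064 + (344*(1/506) + 538*(1/773)))) + 21*(-1/91)) = 1/((2499 + √(1064 + (172/253 + 538/773))) - 3/13) = 1/((2499 + √(1064 + 269070/195569)) - 3/13) = 1/((2499 + √(208354486/195569)) - 3/13) = 1/((2499 + √40747678472534/195569) - 3/13) = 1/(32484/13 + √40747678472534/195569)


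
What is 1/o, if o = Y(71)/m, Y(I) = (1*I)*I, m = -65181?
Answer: -65181/5041 ≈ -12.930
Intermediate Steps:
Y(I) = I² (Y(I) = I*I = I²)
o = -5041/65181 (o = 71²/(-65181) = 5041*(-1/65181) = -5041/65181 ≈ -0.077338)
1/o = 1/(-5041/65181) = -65181/5041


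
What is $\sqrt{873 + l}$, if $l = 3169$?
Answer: $\sqrt{4042} \approx 63.577$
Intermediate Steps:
$\sqrt{873 + l} = \sqrt{873 + 3169} = \sqrt{4042}$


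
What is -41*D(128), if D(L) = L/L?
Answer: -41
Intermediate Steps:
D(L) = 1
-41*D(128) = -41*1 = -41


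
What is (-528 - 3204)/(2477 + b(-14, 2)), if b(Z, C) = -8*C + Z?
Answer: -3732/2447 ≈ -1.5251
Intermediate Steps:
b(Z, C) = Z - 8*C
(-528 - 3204)/(2477 + b(-14, 2)) = (-528 - 3204)/(2477 + (-14 - 8*2)) = -3732/(2477 + (-14 - 16)) = -3732/(2477 - 30) = -3732/2447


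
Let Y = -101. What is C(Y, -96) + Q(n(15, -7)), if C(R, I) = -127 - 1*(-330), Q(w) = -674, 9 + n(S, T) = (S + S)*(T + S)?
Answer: -471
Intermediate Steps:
n(S, T) = -9 + 2*S*(S + T) (n(S, T) = -9 + (S + S)*(T + S) = -9 + (2*S)*(S + T) = -9 + 2*S*(S + T))
C(R, I) = 203 (C(R, I) = -127 + 330 = 203)
C(Y, -96) + Q(n(15, -7)) = 203 - 674 = -471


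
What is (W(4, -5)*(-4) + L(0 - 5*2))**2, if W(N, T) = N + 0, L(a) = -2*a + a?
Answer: 36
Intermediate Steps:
L(a) = -a
W(N, T) = N
(W(4, -5)*(-4) + L(0 - 5*2))**2 = (4*(-4) - (0 - 5*2))**2 = (-16 - (0 - 10))**2 = (-16 - 1*(-10))**2 = (-16 + 10)**2 = (-6)**2 = 36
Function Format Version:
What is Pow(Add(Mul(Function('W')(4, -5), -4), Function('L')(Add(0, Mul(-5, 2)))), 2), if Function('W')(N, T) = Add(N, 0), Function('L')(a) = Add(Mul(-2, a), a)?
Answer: 36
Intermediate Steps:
Function('L')(a) = Mul(-1, a)
Function('W')(N, T) = N
Pow(Add(Mul(Function('W')(4, -5), -4), Function('L')(Add(0, Mul(-5, 2)))), 2) = Pow(Add(Mul(4, -4), Mul(-1, Add(0, Mul(-5, 2)))), 2) = Pow(Add(-16, Mul(-1, Add(0, -10))), 2) = Pow(Add(-16, Mul(-1, -10)), 2) = Pow(Add(-16, 10), 2) = Pow(-6, 2) = 36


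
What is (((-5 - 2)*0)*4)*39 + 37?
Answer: 37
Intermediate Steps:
(((-5 - 2)*0)*4)*39 + 37 = (-7*0*4)*39 + 37 = (0*4)*39 + 37 = 0*39 + 37 = 0 + 37 = 37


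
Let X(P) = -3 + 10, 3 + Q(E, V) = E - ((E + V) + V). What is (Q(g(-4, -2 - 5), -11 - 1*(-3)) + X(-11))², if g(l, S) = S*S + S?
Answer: 400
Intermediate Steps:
g(l, S) = S + S² (g(l, S) = S² + S = S + S²)
Q(E, V) = -3 - 2*V (Q(E, V) = -3 + (E - ((E + V) + V)) = -3 + (E - (E + 2*V)) = -3 + (E + (-E - 2*V)) = -3 - 2*V)
X(P) = 7
(Q(g(-4, -2 - 5), -11 - 1*(-3)) + X(-11))² = ((-3 - 2*(-11 - 1*(-3))) + 7)² = ((-3 - 2*(-11 + 3)) + 7)² = ((-3 - 2*(-8)) + 7)² = ((-3 + 16) + 7)² = (13 + 7)² = 20² = 400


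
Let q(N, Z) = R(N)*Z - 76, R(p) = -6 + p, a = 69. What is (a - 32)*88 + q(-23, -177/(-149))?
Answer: 468687/149 ≈ 3145.6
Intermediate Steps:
q(N, Z) = -76 + Z*(-6 + N) (q(N, Z) = (-6 + N)*Z - 76 = Z*(-6 + N) - 76 = -76 + Z*(-6 + N))
(a - 32)*88 + q(-23, -177/(-149)) = (69 - 32)*88 + (-76 + (-177/(-149))*(-6 - 23)) = 37*88 + (-76 - 177*(-1/149)*(-29)) = 3256 + (-76 + (177/149)*(-29)) = 3256 + (-76 - 5133/149) = 3256 - 16457/149 = 468687/149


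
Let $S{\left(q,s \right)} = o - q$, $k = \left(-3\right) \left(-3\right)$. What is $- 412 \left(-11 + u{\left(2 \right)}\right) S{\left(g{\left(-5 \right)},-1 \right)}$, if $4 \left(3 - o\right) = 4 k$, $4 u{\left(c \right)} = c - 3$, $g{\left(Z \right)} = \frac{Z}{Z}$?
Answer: $-32445$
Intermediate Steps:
$k = 9$
$g{\left(Z \right)} = 1$
$u{\left(c \right)} = - \frac{3}{4} + \frac{c}{4}$ ($u{\left(c \right)} = \frac{c - 3}{4} = \frac{-3 + c}{4} = - \frac{3}{4} + \frac{c}{4}$)
$o = -6$ ($o = 3 - \frac{4 \cdot 9}{4} = 3 - 9 = -6$)
$S{\left(q,s \right)} = -6 - q$
$- 412 \left(-11 + u{\left(2 \right)}\right) S{\left(g{\left(-5 \right)},-1 \right)} = - 412 \left(-11 + \left(- \frac{3}{4} + \frac{1}{4} \cdot 2\right)\right) \left(-6 - 1\right) = - 412 \left(-11 + \left(- \frac{3}{4} + \frac{1}{2}\right)\right) \left(-6 - 1\right) = - 412 \left(-11 - \frac{1}{4}\right) \left(-7\right) = - 412 \left(\left(- \frac{45}{4}\right) \left(-7\right)\right) = \left(-412\right) \frac{315}{4} = -32445$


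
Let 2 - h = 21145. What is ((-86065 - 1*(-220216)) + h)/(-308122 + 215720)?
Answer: -56504/46201 ≈ -1.2230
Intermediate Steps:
h = -21143 (h = 2 - 1*21145 = 2 - 21145 = -21143)
((-86065 - 1*(-220216)) + h)/(-308122 + 215720) = ((-86065 - 1*(-220216)) - 21143)/(-308122 + 215720) = ((-86065 + 220216) - 21143)/(-92402) = (134151 - 21143)*(-1/92402) = 113008*(-1/92402) = -56504/46201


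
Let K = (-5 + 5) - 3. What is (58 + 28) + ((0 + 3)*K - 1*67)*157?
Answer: -11846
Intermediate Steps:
K = -3 (K = 0 - 3 = -3)
(58 + 28) + ((0 + 3)*K - 1*67)*157 = (58 + 28) + ((0 + 3)*(-3) - 1*67)*157 = 86 + (3*(-3) - 67)*157 = 86 + (-9 - 67)*157 = 86 - 76*157 = 86 - 11932 = -11846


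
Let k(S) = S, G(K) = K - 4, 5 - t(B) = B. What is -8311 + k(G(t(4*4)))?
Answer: -8326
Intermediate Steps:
t(B) = 5 - B
G(K) = -4 + K
-8311 + k(G(t(4*4))) = -8311 + (-4 + (5 - 4*4)) = -8311 + (-4 + (5 - 1*16)) = -8311 + (-4 + (5 - 16)) = -8311 + (-4 - 11) = -8311 - 15 = -8326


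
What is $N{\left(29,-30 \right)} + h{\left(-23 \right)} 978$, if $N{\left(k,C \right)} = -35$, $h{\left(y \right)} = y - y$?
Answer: $-35$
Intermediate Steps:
$h{\left(y \right)} = 0$
$N{\left(29,-30 \right)} + h{\left(-23 \right)} 978 = -35 + 0 \cdot 978 = -35 + 0 = -35$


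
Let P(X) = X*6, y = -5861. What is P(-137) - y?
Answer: 5039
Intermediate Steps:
P(X) = 6*X
P(-137) - y = 6*(-137) - 1*(-5861) = -822 + 5861 = 5039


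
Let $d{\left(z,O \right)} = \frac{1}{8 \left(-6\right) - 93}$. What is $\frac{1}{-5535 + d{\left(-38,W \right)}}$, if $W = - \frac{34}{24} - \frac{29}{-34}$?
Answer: $- \frac{141}{780436} \approx -0.00018067$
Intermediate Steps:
$W = - \frac{115}{204}$ ($W = \left(-34\right) \frac{1}{24} - - \frac{29}{34} = - \frac{17}{12} + \frac{29}{34} = - \frac{115}{204} \approx -0.56373$)
$d{\left(z,O \right)} = - \frac{1}{141}$ ($d{\left(z,O \right)} = \frac{1}{-48 - 93} = \frac{1}{-141} = - \frac{1}{141}$)
$\frac{1}{-5535 + d{\left(-38,W \right)}} = \frac{1}{-5535 - \frac{1}{141}} = \frac{1}{- \frac{780436}{141}} = - \frac{141}{780436}$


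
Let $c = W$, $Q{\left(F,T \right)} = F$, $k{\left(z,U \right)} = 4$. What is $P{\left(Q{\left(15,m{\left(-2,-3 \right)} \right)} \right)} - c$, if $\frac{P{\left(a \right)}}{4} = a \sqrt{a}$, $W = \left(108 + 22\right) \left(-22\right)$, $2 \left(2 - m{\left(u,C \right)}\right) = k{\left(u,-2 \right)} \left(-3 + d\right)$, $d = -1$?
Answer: $2860 + 60 \sqrt{15} \approx 3092.4$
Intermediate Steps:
$m{\left(u,C \right)} = 10$ ($m{\left(u,C \right)} = 2 - \frac{4 \left(-3 - 1\right)}{2} = 2 - \frac{4 \left(-4\right)}{2} = 2 - -8 = 2 + 8 = 10$)
$W = -2860$ ($W = 130 \left(-22\right) = -2860$)
$c = -2860$
$P{\left(a \right)} = 4 a^{\frac{3}{2}}$ ($P{\left(a \right)} = 4 a \sqrt{a} = 4 a^{\frac{3}{2}}$)
$P{\left(Q{\left(15,m{\left(-2,-3 \right)} \right)} \right)} - c = 4 \cdot 15^{\frac{3}{2}} - -2860 = 4 \cdot 15 \sqrt{15} + 2860 = 60 \sqrt{15} + 2860 = 2860 + 60 \sqrt{15}$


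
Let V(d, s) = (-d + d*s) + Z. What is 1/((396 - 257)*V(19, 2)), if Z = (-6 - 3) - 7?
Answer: 1/417 ≈ 0.0023981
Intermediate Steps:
Z = -16 (Z = -9 - 7 = -16)
V(d, s) = -16 - d + d*s (V(d, s) = (-d + d*s) - 16 = -16 - d + d*s)
1/((396 - 257)*V(19, 2)) = 1/((396 - 257)*(-16 - 1*19 + 19*2)) = 1/(139*(-16 - 19 + 38)) = 1/(139*3) = 1/417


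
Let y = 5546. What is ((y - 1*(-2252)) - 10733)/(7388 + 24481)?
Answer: -2935/31869 ≈ -0.092096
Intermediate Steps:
((y - 1*(-2252)) - 10733)/(7388 + 24481) = ((5546 - 1*(-2252)) - 10733)/(7388 + 24481) = ((5546 + 2252) - 10733)/31869 = (7798 - 10733)*(1/31869) = -2935*1/31869 = -2935/31869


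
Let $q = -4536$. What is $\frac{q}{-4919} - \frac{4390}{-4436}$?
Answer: $\frac{20858053}{10910342} \approx 1.9118$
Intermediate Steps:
$\frac{q}{-4919} - \frac{4390}{-4436} = - \frac{4536}{-4919} - \frac{4390}{-4436} = \left(-4536\right) \left(- \frac{1}{4919}\right) - - \frac{2195}{2218} = \frac{4536}{4919} + \frac{2195}{2218} = \frac{20858053}{10910342}$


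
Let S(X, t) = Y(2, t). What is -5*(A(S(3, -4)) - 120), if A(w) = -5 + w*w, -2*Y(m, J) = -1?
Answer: 2495/4 ≈ 623.75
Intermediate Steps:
Y(m, J) = ½ (Y(m, J) = -½*(-1) = ½)
S(X, t) = ½
A(w) = -5 + w²
-5*(A(S(3, -4)) - 120) = -5*((-5 + (½)²) - 120) = -5*((-5 + ¼) - 120) = -5*(-19/4 - 120) = -5*(-499/4) = 2495/4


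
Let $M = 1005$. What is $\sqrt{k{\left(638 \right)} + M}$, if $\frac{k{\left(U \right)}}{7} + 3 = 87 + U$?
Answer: $\sqrt{6059} \approx 77.84$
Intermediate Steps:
$k{\left(U \right)} = 588 + 7 U$ ($k{\left(U \right)} = -21 + 7 \left(87 + U\right) = -21 + \left(609 + 7 U\right) = 588 + 7 U$)
$\sqrt{k{\left(638 \right)} + M} = \sqrt{\left(588 + 7 \cdot 638\right) + 1005} = \sqrt{\left(588 + 4466\right) + 1005} = \sqrt{5054 + 1005} = \sqrt{6059}$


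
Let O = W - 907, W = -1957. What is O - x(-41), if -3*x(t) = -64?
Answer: -8656/3 ≈ -2885.3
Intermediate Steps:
x(t) = 64/3 (x(t) = -1/3*(-64) = 64/3)
O = -2864 (O = -1957 - 907 = -2864)
O - x(-41) = -2864 - 1*64/3 = -2864 - 64/3 = -8656/3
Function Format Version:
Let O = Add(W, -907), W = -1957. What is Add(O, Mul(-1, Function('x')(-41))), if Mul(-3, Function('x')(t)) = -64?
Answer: Rational(-8656, 3) ≈ -2885.3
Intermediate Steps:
Function('x')(t) = Rational(64, 3) (Function('x')(t) = Mul(Rational(-1, 3), -64) = Rational(64, 3))
O = -2864 (O = Add(-1957, -907) = -2864)
Add(O, Mul(-1, Function('x')(-41))) = Add(-2864, Mul(-1, Rational(64, 3))) = Add(-2864, Rational(-64, 3)) = Rational(-8656, 3)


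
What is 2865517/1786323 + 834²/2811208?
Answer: 2324512998781/1255431377046 ≈ 1.8516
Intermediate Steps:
2865517/1786323 + 834²/2811208 = 2865517*(1/1786323) + 695556*(1/2811208) = 2865517/1786323 + 173889/702802 = 2324512998781/1255431377046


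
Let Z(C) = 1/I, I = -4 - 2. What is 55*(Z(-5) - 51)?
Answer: -16885/6 ≈ -2814.2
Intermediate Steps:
I = -6
Z(C) = -⅙ (Z(C) = 1/(-6) = -⅙)
55*(Z(-5) - 51) = 55*(-⅙ - 51) = 55*(-307/6) = -16885/6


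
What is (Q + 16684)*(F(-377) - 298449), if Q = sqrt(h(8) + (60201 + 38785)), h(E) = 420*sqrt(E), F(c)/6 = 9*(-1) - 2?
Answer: -4980424260 - 298515*sqrt(98986 + 840*sqrt(2)) ≈ -5.0749e+9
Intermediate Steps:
F(c) = -66 (F(c) = 6*(9*(-1) - 2) = 6*(-9 - 2) = 6*(-11) = -66)
Q = sqrt(98986 + 840*sqrt(2)) (Q = sqrt(420*sqrt(8) + (60201 + 38785)) = sqrt(420*(2*sqrt(2)) + 98986) = sqrt(840*sqrt(2) + 98986) = sqrt(98986 + 840*sqrt(2)) ≈ 316.50)
(Q + 16684)*(F(-377) - 298449) = (sqrt(98986 + 840*sqrt(2)) + 16684)*(-66 - 298449) = (16684 + sqrt(98986 + 840*sqrt(2)))*(-298515) = -4980424260 - 298515*sqrt(98986 + 840*sqrt(2))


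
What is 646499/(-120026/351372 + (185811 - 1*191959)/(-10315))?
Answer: 1171586192483910/461083433 ≈ 2.5409e+6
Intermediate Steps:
646499/(-120026/351372 + (185811 - 1*191959)/(-10315)) = 646499/(-120026*1/351372 + (185811 - 191959)*(-1/10315)) = 646499/(-60013/175686 - 6148*(-1/10315)) = 646499/(-60013/175686 + 6148/10315) = 646499/(461083433/1812201090) = 646499*(1812201090/461083433) = 1171586192483910/461083433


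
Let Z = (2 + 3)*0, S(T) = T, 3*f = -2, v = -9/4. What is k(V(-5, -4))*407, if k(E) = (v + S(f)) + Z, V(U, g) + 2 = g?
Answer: -14245/12 ≈ -1187.1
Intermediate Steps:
v = -9/4 (v = -9*1/4 = -9/4 ≈ -2.2500)
V(U, g) = -2 + g
f = -2/3 (f = (1/3)*(-2) = -2/3 ≈ -0.66667)
Z = 0 (Z = 5*0 = 0)
k(E) = -35/12 (k(E) = (-9/4 - 2/3) + 0 = -35/12 + 0 = -35/12)
k(V(-5, -4))*407 = -35/12*407 = -14245/12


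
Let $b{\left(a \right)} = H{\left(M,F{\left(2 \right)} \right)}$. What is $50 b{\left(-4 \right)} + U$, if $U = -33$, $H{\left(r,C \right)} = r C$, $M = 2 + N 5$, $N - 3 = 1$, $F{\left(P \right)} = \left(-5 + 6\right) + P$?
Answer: $3267$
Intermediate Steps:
$F{\left(P \right)} = 1 + P$
$N = 4$ ($N = 3 + 1 = 4$)
$M = 22$ ($M = 2 + 4 \cdot 5 = 2 + 20 = 22$)
$H{\left(r,C \right)} = C r$
$b{\left(a \right)} = 66$ ($b{\left(a \right)} = \left(1 + 2\right) 22 = 3 \cdot 22 = 66$)
$50 b{\left(-4 \right)} + U = 50 \cdot 66 - 33 = 3300 - 33 = 3267$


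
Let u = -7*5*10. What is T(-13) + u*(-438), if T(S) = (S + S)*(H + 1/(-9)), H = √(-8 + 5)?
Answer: 1379726/9 - 26*I*√3 ≈ 1.533e+5 - 45.033*I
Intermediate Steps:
H = I*√3 (H = √(-3) = I*√3 ≈ 1.732*I)
T(S) = 2*S*(-⅑ + I*√3) (T(S) = (S + S)*(I*√3 + 1/(-9)) = (2*S)*(I*√3 - ⅑) = (2*S)*(-⅑ + I*√3) = 2*S*(-⅑ + I*√3))
u = -350 (u = -35*10 = -350)
T(-13) + u*(-438) = (2/9)*(-13)*(-1 + 9*I*√3) - 350*(-438) = (26/9 - 26*I*√3) + 153300 = 1379726/9 - 26*I*√3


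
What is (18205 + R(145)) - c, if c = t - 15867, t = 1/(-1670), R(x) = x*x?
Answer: 92011991/1670 ≈ 55097.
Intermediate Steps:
R(x) = x²
t = -1/1670 ≈ -0.00059880
c = -26497891/1670 (c = -1/1670 - 15867 = -26497891/1670 ≈ -15867.)
(18205 + R(145)) - c = (18205 + 145²) - 1*(-26497891/1670) = (18205 + 21025) + 26497891/1670 = 39230 + 26497891/1670 = 92011991/1670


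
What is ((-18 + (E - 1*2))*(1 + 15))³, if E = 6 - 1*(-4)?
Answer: -4096000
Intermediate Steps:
E = 10 (E = 6 + 4 = 10)
((-18 + (E - 1*2))*(1 + 15))³ = ((-18 + (10 - 1*2))*(1 + 15))³ = ((-18 + (10 - 2))*16)³ = ((-18 + 8)*16)³ = (-10*16)³ = (-160)³ = -4096000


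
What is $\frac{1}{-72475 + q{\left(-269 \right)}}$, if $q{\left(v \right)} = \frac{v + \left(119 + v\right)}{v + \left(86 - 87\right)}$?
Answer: $- \frac{270}{19567831} \approx -1.3798 \cdot 10^{-5}$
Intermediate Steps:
$q{\left(v \right)} = \frac{119 + 2 v}{-1 + v}$ ($q{\left(v \right)} = \frac{119 + 2 v}{v - 1} = \frac{119 + 2 v}{-1 + v}$)
$\frac{1}{-72475 + q{\left(-269 \right)}} = \frac{1}{-72475 + \frac{119 + 2 \left(-269\right)}{-1 - 269}} = \frac{1}{-72475 + \frac{119 - 538}{-270}} = \frac{1}{-72475 - - \frac{419}{270}} = \frac{1}{-72475 + \frac{419}{270}} = \frac{1}{- \frac{19567831}{270}} = - \frac{270}{19567831}$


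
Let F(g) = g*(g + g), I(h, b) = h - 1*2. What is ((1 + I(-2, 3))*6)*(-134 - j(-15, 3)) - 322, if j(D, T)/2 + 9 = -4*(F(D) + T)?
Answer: -63466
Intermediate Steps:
I(h, b) = -2 + h (I(h, b) = h - 2 = -2 + h)
F(g) = 2*g² (F(g) = g*(2*g) = 2*g²)
j(D, T) = -18 - 16*D² - 8*T (j(D, T) = -18 + 2*(-4*(2*D² + T)) = -18 + 2*(-4*(T + 2*D²)) = -18 + 2*(-8*D² - 4*T) = -18 + (-16*D² - 8*T) = -18 - 16*D² - 8*T)
((1 + I(-2, 3))*6)*(-134 - j(-15, 3)) - 322 = ((1 + (-2 - 2))*6)*(-134 - (-18 - 16*(-15)² - 8*3)) - 322 = ((1 - 4)*6)*(-134 - (-18 - 16*225 - 24)) - 322 = (-3*6)*(-134 - (-18 - 3600 - 24)) - 322 = -18*(-134 - 1*(-3642)) - 322 = -18*(-134 + 3642) - 322 = -18*3508 - 322 = -63144 - 322 = -63466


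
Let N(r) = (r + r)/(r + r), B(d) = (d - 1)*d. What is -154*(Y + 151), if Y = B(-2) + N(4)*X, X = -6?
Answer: -23254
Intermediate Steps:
B(d) = d*(-1 + d) (B(d) = (-1 + d)*d = d*(-1 + d))
N(r) = 1 (N(r) = (2*r)/((2*r)) = (2*r)*(1/(2*r)) = 1)
Y = 0 (Y = -2*(-1 - 2) + 1*(-6) = -2*(-3) - 6 = 6 - 6 = 0)
-154*(Y + 151) = -154*(0 + 151) = -154*151 = -23254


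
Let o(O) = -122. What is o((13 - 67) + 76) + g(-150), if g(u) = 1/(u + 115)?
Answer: -4271/35 ≈ -122.03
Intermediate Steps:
g(u) = 1/(115 + u)
o((13 - 67) + 76) + g(-150) = -122 + 1/(115 - 150) = -122 + 1/(-35) = -122 - 1/35 = -4271/35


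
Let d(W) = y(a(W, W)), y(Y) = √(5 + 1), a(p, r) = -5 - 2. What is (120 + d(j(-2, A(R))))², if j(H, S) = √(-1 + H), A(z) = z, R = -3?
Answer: (120 + √6)² ≈ 14994.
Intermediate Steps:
a(p, r) = -7
y(Y) = √6
d(W) = √6
(120 + d(j(-2, A(R))))² = (120 + √6)²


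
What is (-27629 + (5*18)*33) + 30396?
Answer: 5737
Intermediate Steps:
(-27629 + (5*18)*33) + 30396 = (-27629 + 90*33) + 30396 = (-27629 + 2970) + 30396 = -24659 + 30396 = 5737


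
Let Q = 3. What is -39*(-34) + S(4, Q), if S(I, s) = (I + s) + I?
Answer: 1337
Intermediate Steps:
S(I, s) = s + 2*I
-39*(-34) + S(4, Q) = -39*(-34) + (3 + 2*4) = 1326 + (3 + 8) = 1326 + 11 = 1337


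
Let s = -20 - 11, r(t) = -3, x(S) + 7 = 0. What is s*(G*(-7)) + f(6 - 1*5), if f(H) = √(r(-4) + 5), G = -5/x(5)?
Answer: 155 + √2 ≈ 156.41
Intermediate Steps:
x(S) = -7 (x(S) = -7 + 0 = -7)
G = 5/7 (G = -5/(-7) = -5*(-⅐) = 5/7 ≈ 0.71429)
s = -31
f(H) = √2 (f(H) = √(-3 + 5) = √2)
s*(G*(-7)) + f(6 - 1*5) = -155*(-7)/7 + √2 = -31*(-5) + √2 = 155 + √2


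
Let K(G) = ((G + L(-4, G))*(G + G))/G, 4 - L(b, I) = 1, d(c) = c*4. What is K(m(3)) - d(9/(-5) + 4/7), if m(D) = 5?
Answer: 732/35 ≈ 20.914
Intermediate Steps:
d(c) = 4*c
L(b, I) = 3 (L(b, I) = 4 - 1*1 = 4 - 1 = 3)
K(G) = 6 + 2*G (K(G) = ((G + 3)*(G + G))/G = ((3 + G)*(2*G))/G = (2*G*(3 + G))/G = 6 + 2*G)
K(m(3)) - d(9/(-5) + 4/7) = (6 + 2*5) - 4*(9/(-5) + 4/7) = (6 + 10) - 4*(9*(-⅕) + 4*(⅐)) = 16 - 4*(-9/5 + 4/7) = 16 - 4*(-43)/35 = 16 - 1*(-172/35) = 16 + 172/35 = 732/35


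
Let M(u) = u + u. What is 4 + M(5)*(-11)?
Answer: -106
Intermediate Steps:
M(u) = 2*u
4 + M(5)*(-11) = 4 + (2*5)*(-11) = 4 + 10*(-11) = 4 - 110 = -106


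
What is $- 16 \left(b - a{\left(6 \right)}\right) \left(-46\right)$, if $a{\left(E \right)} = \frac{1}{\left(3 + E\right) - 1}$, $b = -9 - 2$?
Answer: $-8188$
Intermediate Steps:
$b = -11$ ($b = -9 - 2 = -11$)
$a{\left(E \right)} = \frac{1}{2 + E}$
$- 16 \left(b - a{\left(6 \right)}\right) \left(-46\right) = - 16 \left(-11 - \frac{1}{2 + 6}\right) \left(-46\right) = - 16 \left(-11 - \frac{1}{8}\right) \left(-46\right) = \left(-16\right) \left(- \frac{89}{8}\right) \left(-46\right) = 178 \left(-46\right) = -8188$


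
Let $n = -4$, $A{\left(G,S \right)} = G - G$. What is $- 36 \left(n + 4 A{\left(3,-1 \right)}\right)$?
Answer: $144$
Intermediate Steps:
$A{\left(G,S \right)} = 0$
$- 36 \left(n + 4 A{\left(3,-1 \right)}\right) = - 36 \left(-4 + 4 \cdot 0\right) = - 36 \left(-4 + 0\right) = \left(-36\right) \left(-4\right) = 144$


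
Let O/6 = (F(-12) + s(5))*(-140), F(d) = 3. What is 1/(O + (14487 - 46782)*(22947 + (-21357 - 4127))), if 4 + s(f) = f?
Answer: 1/81929055 ≈ 1.2206e-8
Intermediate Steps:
s(f) = -4 + f
O = -3360 (O = 6*((3 + (-4 + 5))*(-140)) = 6*((3 + 1)*(-140)) = 6*(4*(-140)) = 6*(-560) = -3360)
1/(O + (14487 - 46782)*(22947 + (-21357 - 4127))) = 1/(-3360 + (14487 - 46782)*(22947 + (-21357 - 4127))) = 1/(-3360 - 32295*(22947 - 25484)) = 1/(-3360 - 32295*(-2537)) = 1/(-3360 + 81932415) = 1/81929055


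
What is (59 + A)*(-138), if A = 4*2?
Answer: -9246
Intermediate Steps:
A = 8
(59 + A)*(-138) = (59 + 8)*(-138) = 67*(-138) = -9246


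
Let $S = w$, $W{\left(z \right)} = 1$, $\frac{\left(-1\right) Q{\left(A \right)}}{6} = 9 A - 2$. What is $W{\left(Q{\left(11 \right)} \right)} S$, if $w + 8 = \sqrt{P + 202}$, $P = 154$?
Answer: $-8 + 2 \sqrt{89} \approx 10.868$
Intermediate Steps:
$Q{\left(A \right)} = 12 - 54 A$ ($Q{\left(A \right)} = - 6 \left(9 A - 2\right) = - 6 \left(-2 + 9 A\right) = 12 - 54 A$)
$w = -8 + 2 \sqrt{89}$ ($w = -8 + \sqrt{154 + 202} = -8 + \sqrt{356} = -8 + 2 \sqrt{89} \approx 10.868$)
$S = -8 + 2 \sqrt{89} \approx 10.868$
$W{\left(Q{\left(11 \right)} \right)} S = 1 \left(-8 + 2 \sqrt{89}\right) = -8 + 2 \sqrt{89}$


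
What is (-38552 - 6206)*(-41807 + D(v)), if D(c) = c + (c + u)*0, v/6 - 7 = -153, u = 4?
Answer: 1910405714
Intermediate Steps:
v = -876 (v = 42 + 6*(-153) = 42 - 918 = -876)
D(c) = c (D(c) = c + (c + 4)*0 = c + (4 + c)*0 = c + 0 = c)
(-38552 - 6206)*(-41807 + D(v)) = (-38552 - 6206)*(-41807 - 876) = -44758*(-42683) = 1910405714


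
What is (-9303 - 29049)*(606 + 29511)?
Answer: -1155047184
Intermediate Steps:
(-9303 - 29049)*(606 + 29511) = -38352*30117 = -1155047184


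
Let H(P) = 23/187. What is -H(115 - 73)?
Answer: -23/187 ≈ -0.12299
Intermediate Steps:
H(P) = 23/187 (H(P) = 23*(1/187) = 23/187)
-H(115 - 73) = -1*23/187 = -23/187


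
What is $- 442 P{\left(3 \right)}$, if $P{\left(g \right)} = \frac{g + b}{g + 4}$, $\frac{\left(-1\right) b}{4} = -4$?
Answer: $- \frac{8398}{7} \approx -1199.7$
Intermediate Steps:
$b = 16$ ($b = \left(-4\right) \left(-4\right) = 16$)
$P{\left(g \right)} = \frac{16 + g}{4 + g}$ ($P{\left(g \right)} = \frac{g + 16}{g + 4} = \frac{16 + g}{4 + g}$)
$- 442 P{\left(3 \right)} = - 442 \frac{16 + 3}{4 + 3} = - 442 \cdot \frac{1}{7} \cdot 19 = \left(-442\right) \frac{19}{7} = - \frac{8398}{7}$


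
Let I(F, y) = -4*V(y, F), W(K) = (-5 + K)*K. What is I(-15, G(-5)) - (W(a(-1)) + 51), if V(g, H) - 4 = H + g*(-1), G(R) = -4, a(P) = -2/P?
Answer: -17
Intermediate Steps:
V(g, H) = 4 + H - g (V(g, H) = 4 + (H + g*(-1)) = 4 + (H - g) = 4 + H - g)
W(K) = K*(-5 + K)
I(F, y) = -16 - 4*F + 4*y (I(F, y) = -4*(4 + F - y) = -16 - 4*F + 4*y)
I(-15, G(-5)) - (W(a(-1)) + 51) = (-16 - 4*(-15) + 4*(-4)) - ((-2/(-1))*(-5 - 2/(-1)) + 51) = (-16 + 60 - 16) - ((-2*(-1))*(-5 - 2*(-1)) + 51) = 28 - (2*(-5 + 2) + 51) = 28 - (2*(-3) + 51) = 28 - (-6 + 51) = 28 - 1*45 = 28 - 45 = -17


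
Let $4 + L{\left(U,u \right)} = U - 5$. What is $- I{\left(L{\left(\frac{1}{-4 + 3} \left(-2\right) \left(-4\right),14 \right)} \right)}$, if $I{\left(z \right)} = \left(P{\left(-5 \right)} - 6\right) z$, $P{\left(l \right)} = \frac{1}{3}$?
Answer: $- \frac{289}{3} \approx -96.333$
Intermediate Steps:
$L{\left(U,u \right)} = -9 + U$ ($L{\left(U,u \right)} = -4 + \left(U - 5\right) = -4 + \left(-5 + U\right) = -9 + U$)
$P{\left(l \right)} = \frac{1}{3}$
$I{\left(z \right)} = - \frac{17 z}{3}$ ($I{\left(z \right)} = \left(\frac{1}{3} - 6\right) z = - \frac{17 z}{3}$)
$- I{\left(L{\left(\frac{1}{-4 + 3} \left(-2\right) \left(-4\right),14 \right)} \right)} = - \frac{\left(-17\right) \left(-9 + \frac{1}{-4 + 3} \left(-2\right) \left(-4\right)\right)}{3} = - \frac{\left(-17\right) \left(-9 + \frac{1}{-1} \left(-2\right) \left(-4\right)\right)}{3} = - \frac{\left(-17\right) \left(-9 + \left(-1\right) \left(-2\right) \left(-4\right)\right)}{3} = - \frac{\left(-17\right) \left(-9 + 2 \left(-4\right)\right)}{3} = - \frac{\left(-17\right) \left(-9 - 8\right)}{3} = - \frac{\left(-17\right) \left(-17\right)}{3} = \left(-1\right) \frac{289}{3} = - \frac{289}{3}$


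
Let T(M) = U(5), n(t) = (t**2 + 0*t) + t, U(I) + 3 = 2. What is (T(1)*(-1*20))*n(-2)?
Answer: 40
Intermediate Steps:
U(I) = -1 (U(I) = -3 + 2 = -1)
n(t) = t + t**2 (n(t) = (t**2 + 0) + t = t**2 + t = t + t**2)
T(M) = -1
(T(1)*(-1*20))*n(-2) = (-(-1)*20)*(-2*(1 - 2)) = (-1*(-20))*(-2*(-1)) = 20*2 = 40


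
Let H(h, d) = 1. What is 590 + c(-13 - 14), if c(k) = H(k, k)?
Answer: 591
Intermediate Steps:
c(k) = 1
590 + c(-13 - 14) = 590 + 1 = 591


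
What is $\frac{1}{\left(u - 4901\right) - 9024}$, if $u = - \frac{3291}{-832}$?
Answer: $- \frac{832}{11582309} \approx -7.1834 \cdot 10^{-5}$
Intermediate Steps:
$u = \frac{3291}{832}$ ($u = \left(-3291\right) \left(- \frac{1}{832}\right) = \frac{3291}{832} \approx 3.9555$)
$\frac{1}{\left(u - 4901\right) - 9024} = \frac{1}{\left(\frac{3291}{832} - 4901\right) - 9024} = \frac{1}{- \frac{4074341}{832} - 9024} = \frac{1}{- \frac{11582309}{832}} = - \frac{832}{11582309}$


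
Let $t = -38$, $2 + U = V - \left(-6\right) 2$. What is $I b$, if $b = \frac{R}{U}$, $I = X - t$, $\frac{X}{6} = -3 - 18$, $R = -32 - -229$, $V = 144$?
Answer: $- \frac{788}{7} \approx -112.57$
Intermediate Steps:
$U = 154$ ($U = -2 + \left(144 - \left(-6\right) 2\right) = -2 + \left(144 - -12\right) = -2 + \left(144 + 12\right) = -2 + 156 = 154$)
$R = 197$ ($R = -32 + 229 = 197$)
$X = -126$ ($X = 6 \left(-3 - 18\right) = 6 \left(-21\right) = -126$)
$I = -88$ ($I = -126 - -38 = -126 + 38 = -88$)
$b = \frac{197}{154} \approx 1.2792$
$I b = \left(-88\right) \frac{197}{154} = - \frac{788}{7}$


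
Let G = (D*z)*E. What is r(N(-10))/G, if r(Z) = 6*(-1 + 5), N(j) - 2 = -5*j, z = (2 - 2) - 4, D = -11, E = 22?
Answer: 3/121 ≈ 0.024793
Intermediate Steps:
z = -4 (z = 0 - 4 = -4)
N(j) = 2 - 5*j
r(Z) = 24 (r(Z) = 6*4 = 24)
G = 968 (G = -11*(-4)*22 = 44*22 = 968)
r(N(-10))/G = 24/968 = 24*(1/968) = 3/121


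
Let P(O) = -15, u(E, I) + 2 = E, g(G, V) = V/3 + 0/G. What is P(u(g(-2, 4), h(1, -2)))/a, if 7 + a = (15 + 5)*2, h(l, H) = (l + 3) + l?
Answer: -5/11 ≈ -0.45455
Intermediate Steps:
h(l, H) = 3 + 2*l (h(l, H) = (3 + l) + l = 3 + 2*l)
g(G, V) = V/3 (g(G, V) = V*(1/3) + 0 = V/3 + 0 = V/3)
u(E, I) = -2 + E
a = 33 (a = -7 + (15 + 5)*2 = -7 + 20*2 = -7 + 40 = 33)
P(u(g(-2, 4), h(1, -2)))/a = -15/33 = -15*1/33 = -5/11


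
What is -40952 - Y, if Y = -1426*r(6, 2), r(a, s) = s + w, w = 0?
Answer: -38100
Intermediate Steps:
r(a, s) = s (r(a, s) = s + 0 = s)
Y = -2852 (Y = -1426*2 = -2852)
-40952 - Y = -40952 - 1*(-2852) = -40952 + 2852 = -38100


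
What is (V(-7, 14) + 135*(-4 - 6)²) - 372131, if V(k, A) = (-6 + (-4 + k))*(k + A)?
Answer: -358750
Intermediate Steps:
V(k, A) = (-10 + k)*(A + k)
(V(-7, 14) + 135*(-4 - 6)²) - 372131 = (((-7)² - 10*14 - 10*(-7) + 14*(-7)) + 135*(-4 - 6)²) - 372131 = ((49 - 140 + 70 - 98) + 135*(-10)²) - 372131 = (-119 + 135*100) - 372131 = (-119 + 13500) - 372131 = 13381 - 372131 = -358750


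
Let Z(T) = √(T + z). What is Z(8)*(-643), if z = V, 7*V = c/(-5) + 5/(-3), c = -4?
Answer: -643*√86835/105 ≈ -1804.6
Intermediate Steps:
V = -13/105 (V = (-4/(-5) + 5/(-3))/7 = (-4*(-⅕) + 5*(-⅓))/7 = (⅘ - 5/3)/7 = (⅐)*(-13/15) = -13/105 ≈ -0.12381)
z = -13/105 ≈ -0.12381
Z(T) = √(-13/105 + T) (Z(T) = √(T - 13/105) = √(-13/105 + T))
Z(8)*(-643) = (√(-1365 + 11025*8)/105)*(-643) = (√(-1365 + 88200)/105)*(-643) = (√86835/105)*(-643) = -643*√86835/105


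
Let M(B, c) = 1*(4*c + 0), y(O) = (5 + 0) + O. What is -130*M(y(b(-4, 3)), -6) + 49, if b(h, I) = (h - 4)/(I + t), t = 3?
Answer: 3169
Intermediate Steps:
b(h, I) = (-4 + h)/(3 + I) (b(h, I) = (h - 4)/(I + 3) = (-4 + h)/(3 + I))
y(O) = 5 + O
M(B, c) = 4*c (M(B, c) = 1*(4*c) = 4*c)
-130*M(y(b(-4, 3)), -6) + 49 = -520*(-6) + 49 = -130*(-24) + 49 = 3120 + 49 = 3169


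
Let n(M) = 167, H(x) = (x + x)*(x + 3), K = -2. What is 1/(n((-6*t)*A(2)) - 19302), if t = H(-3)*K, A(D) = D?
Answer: -1/19135 ≈ -5.2260e-5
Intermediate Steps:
H(x) = 2*x*(3 + x) (H(x) = (2*x)*(3 + x) = 2*x*(3 + x))
t = 0 (t = (2*(-3)*(3 - 3))*(-2) = (2*(-3)*0)*(-2) = 0*(-2) = 0)
1/(n((-6*t)*A(2)) - 19302) = 1/(167 - 19302) = 1/(-19135) = -1/19135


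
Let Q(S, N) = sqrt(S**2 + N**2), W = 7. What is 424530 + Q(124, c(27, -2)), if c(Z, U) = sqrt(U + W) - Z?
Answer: 424530 + 3*sqrt(1790 - 6*sqrt(5)) ≈ 4.2466e+5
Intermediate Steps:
c(Z, U) = sqrt(7 + U) - Z (c(Z, U) = sqrt(U + 7) - Z = sqrt(7 + U) - Z)
Q(S, N) = sqrt(N**2 + S**2)
424530 + Q(124, c(27, -2)) = 424530 + sqrt((sqrt(7 - 2) - 1*27)**2 + 124**2) = 424530 + sqrt((sqrt(5) - 27)**2 + 15376) = 424530 + sqrt((-27 + sqrt(5))**2 + 15376) = 424530 + sqrt(15376 + (-27 + sqrt(5))**2)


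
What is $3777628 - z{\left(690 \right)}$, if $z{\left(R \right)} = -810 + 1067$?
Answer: $3777371$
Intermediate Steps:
$z{\left(R \right)} = 257$
$3777628 - z{\left(690 \right)} = 3777628 - 257 = 3777371$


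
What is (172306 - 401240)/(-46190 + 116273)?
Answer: -228934/70083 ≈ -3.2666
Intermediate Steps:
(172306 - 401240)/(-46190 + 116273) = -228934/70083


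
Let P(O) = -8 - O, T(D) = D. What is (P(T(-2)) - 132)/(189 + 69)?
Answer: -23/43 ≈ -0.53488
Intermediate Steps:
(P(T(-2)) - 132)/(189 + 69) = ((-8 - 1*(-2)) - 132)/(189 + 69) = ((-8 + 2) - 132)/258 = (-6 - 132)*(1/258) = -138*1/258 = -23/43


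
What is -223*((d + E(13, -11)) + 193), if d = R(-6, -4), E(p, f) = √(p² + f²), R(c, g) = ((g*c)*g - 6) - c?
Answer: -21631 - 223*√290 ≈ -25429.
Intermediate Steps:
R(c, g) = -6 - c + c*g² (R(c, g) = ((c*g)*g - 6) - c = (c*g² - 6) - c = (-6 + c*g²) - c = -6 - c + c*g²)
E(p, f) = √(f² + p²)
d = -96 (d = -6 - 1*(-6) - 6*(-4)² = -6 + 6 - 6*16 = -6 + 6 - 96 = -96)
-223*((d + E(13, -11)) + 193) = -223*((-96 + √((-11)² + 13²)) + 193) = -223*((-96 + √(121 + 169)) + 193) = -223*((-96 + √290) + 193) = -223*(97 + √290) = -21631 - 223*√290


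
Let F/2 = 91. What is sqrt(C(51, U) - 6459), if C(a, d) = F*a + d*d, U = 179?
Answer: 4*sqrt(2179) ≈ 186.72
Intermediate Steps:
F = 182 (F = 2*91 = 182)
C(a, d) = d**2 + 182*a (C(a, d) = 182*a + d*d = 182*a + d**2 = d**2 + 182*a)
sqrt(C(51, U) - 6459) = sqrt((179**2 + 182*51) - 6459) = sqrt((32041 + 9282) - 6459) = sqrt(41323 - 6459) = sqrt(34864) = 4*sqrt(2179)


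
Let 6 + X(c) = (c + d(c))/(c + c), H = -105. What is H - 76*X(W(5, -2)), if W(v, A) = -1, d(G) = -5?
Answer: 123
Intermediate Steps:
X(c) = -6 + (-5 + c)/(2*c) (X(c) = -6 + (c - 5)/(c + c) = -6 + (-5 + c)/((2*c)) = -6 + (-5 + c)*(1/(2*c)) = -6 + (-5 + c)/(2*c))
H - 76*X(W(5, -2)) = -105 - 38*(-5 - 11*(-1))/(-1) = -105 - 38*(-1)*(-5 + 11) = -105 - 38*(-1)*6 = -105 - 76*(-3) = -105 + 228 = 123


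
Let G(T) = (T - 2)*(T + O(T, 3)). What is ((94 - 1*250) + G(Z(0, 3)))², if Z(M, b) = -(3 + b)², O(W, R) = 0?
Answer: 1468944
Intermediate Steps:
G(T) = T*(-2 + T) (G(T) = (T - 2)*(T + 0) = (-2 + T)*T = T*(-2 + T))
((94 - 1*250) + G(Z(0, 3)))² = ((94 - 1*250) + (-(3 + 3)²)*(-2 - (3 + 3)²))² = ((94 - 250) + (-1*6²)*(-2 - 1*6²))² = (-156 + (-1*36)*(-2 - 1*36))² = (-156 - 36*(-2 - 36))² = (-156 - 36*(-38))² = (-156 + 1368)² = 1212² = 1468944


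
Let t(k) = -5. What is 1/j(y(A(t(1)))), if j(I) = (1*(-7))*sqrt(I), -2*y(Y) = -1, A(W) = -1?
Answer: -sqrt(2)/7 ≈ -0.20203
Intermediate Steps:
y(Y) = 1/2 (y(Y) = -1/2*(-1) = 1/2)
j(I) = -7*sqrt(I)
1/j(y(A(t(1)))) = 1/(-7*sqrt(2)/2) = -sqrt(2)/7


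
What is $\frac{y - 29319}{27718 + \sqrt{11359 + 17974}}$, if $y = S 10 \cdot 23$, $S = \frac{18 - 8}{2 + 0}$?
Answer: $- \frac{780788342}{768258191} + \frac{28169 \sqrt{29333}}{768258191} \approx -1.01$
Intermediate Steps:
$S = 5$ ($S = \frac{10}{2} = 10 \cdot \frac{1}{2} = 5$)
$y = 1150$ ($y = 5 \cdot 10 \cdot 23 = 50 \cdot 23 = 1150$)
$\frac{y - 29319}{27718 + \sqrt{11359 + 17974}} = \frac{1150 - 29319}{27718 + \sqrt{11359 + 17974}} = - \frac{28169}{27718 + \sqrt{29333}}$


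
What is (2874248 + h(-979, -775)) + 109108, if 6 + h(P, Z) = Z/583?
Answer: 1739292275/583 ≈ 2.9833e+6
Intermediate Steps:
h(P, Z) = -6 + Z/583
(2874248 + h(-979, -775)) + 109108 = (2874248 + (-6 + (1/583)*(-775))) + 109108 = (2874248 + (-6 - 775/583)) + 109108 = (2874248 - 4273/583) + 109108 = 1675682311/583 + 109108 = 1739292275/583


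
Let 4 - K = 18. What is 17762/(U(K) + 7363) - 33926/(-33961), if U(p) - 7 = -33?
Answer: 852130344/249171857 ≈ 3.4198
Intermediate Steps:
K = -14 (K = 4 - 1*18 = 4 - 18 = -14)
U(p) = -26 (U(p) = 7 - 33 = -26)
17762/(U(K) + 7363) - 33926/(-33961) = 17762/(-26 + 7363) - 33926/(-33961) = 17762/7337 - 33926*(-1/33961) = 17762*(1/7337) + 33926/33961 = 17762/7337 + 33926/33961 = 852130344/249171857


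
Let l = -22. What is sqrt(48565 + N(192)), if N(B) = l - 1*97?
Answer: sqrt(48446) ≈ 220.10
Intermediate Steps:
N(B) = -119 (N(B) = -22 - 1*97 = -22 - 97 = -119)
sqrt(48565 + N(192)) = sqrt(48565 - 119) = sqrt(48446)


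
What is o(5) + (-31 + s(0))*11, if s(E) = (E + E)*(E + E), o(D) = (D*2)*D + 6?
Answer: -285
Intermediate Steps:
o(D) = 6 + 2*D² (o(D) = (2*D)*D + 6 = 2*D² + 6 = 6 + 2*D²)
s(E) = 4*E² (s(E) = (2*E)*(2*E) = 4*E²)
o(5) + (-31 + s(0))*11 = (6 + 2*5²) + (-31 + 4*0²)*11 = (6 + 2*25) + (-31 + 4*0)*11 = (6 + 50) + (-31 + 0)*11 = 56 - 31*11 = 56 - 341 = -285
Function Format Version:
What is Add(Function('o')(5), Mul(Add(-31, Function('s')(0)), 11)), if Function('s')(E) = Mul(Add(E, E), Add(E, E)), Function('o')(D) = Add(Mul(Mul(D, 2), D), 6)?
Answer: -285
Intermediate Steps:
Function('o')(D) = Add(6, Mul(2, Pow(D, 2))) (Function('o')(D) = Add(Mul(Mul(2, D), D), 6) = Add(Mul(2, Pow(D, 2)), 6) = Add(6, Mul(2, Pow(D, 2))))
Function('s')(E) = Mul(4, Pow(E, 2)) (Function('s')(E) = Mul(Mul(2, E), Mul(2, E)) = Mul(4, Pow(E, 2)))
Add(Function('o')(5), Mul(Add(-31, Function('s')(0)), 11)) = Add(Add(6, Mul(2, Pow(5, 2))), Mul(Add(-31, Mul(4, Pow(0, 2))), 11)) = Add(Add(6, Mul(2, 25)), Mul(Add(-31, Mul(4, 0)), 11)) = Add(Add(6, 50), Mul(Add(-31, 0), 11)) = Add(56, Mul(-31, 11)) = Add(56, -341) = -285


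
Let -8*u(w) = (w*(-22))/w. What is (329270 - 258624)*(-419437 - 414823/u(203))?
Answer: -443169351954/11 ≈ -4.0288e+10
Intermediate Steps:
u(w) = 11/4 (u(w) = -w*(-22)/(8*w) = -(-22*w)/(8*w) = -⅛*(-22) = 11/4)
(329270 - 258624)*(-419437 - 414823/u(203)) = (329270 - 258624)*(-419437 - 414823/11/4) = 70646*(-419437 - 414823*4/11) = 70646*(-419437 - 1659292/11) = 70646*(-6273099/11) = -443169351954/11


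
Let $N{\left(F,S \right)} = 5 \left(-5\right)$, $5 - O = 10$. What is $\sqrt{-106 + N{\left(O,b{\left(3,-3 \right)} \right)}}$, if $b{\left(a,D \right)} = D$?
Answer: $i \sqrt{131} \approx 11.446 i$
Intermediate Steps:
$O = -5$ ($O = 5 - 10 = -5$)
$N{\left(F,S \right)} = -25$
$\sqrt{-106 + N{\left(O,b{\left(3,-3 \right)} \right)}} = \sqrt{-106 - 25} = \sqrt{-131} = i \sqrt{131}$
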